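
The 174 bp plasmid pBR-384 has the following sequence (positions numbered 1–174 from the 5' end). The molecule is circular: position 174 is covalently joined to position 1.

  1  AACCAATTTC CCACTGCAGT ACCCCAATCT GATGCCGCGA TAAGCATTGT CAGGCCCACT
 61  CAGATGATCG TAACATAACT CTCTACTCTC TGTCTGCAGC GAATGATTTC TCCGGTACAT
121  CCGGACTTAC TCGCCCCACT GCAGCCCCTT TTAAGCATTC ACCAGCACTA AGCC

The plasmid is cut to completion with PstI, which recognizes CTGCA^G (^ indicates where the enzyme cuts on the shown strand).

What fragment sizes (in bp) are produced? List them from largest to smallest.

80, 49, 45 bp

PstI sites (CTGCAG) start at positions 14, 94, 139.
PstI cuts after base 5 of each site (before the last base), so after positions 18, 98, 143.
Circular molecule, 3 cuts → 3 fragments:
  19–98 → 80 bp
  99–143 → 45 bp
  144–174 then 1–18 → 31 + 18 = 49 bp
Sorted largest to smallest: 80, 49, 45 bp.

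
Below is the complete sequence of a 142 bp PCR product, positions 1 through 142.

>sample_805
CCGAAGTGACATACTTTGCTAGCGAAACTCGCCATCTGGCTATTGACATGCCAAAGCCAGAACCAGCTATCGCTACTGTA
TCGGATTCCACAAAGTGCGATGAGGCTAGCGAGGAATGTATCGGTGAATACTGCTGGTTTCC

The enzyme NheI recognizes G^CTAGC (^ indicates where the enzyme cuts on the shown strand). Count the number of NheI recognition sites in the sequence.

2

GCTAGC occurs starting at positions 18, 105.
NheI cuts at 2 sites.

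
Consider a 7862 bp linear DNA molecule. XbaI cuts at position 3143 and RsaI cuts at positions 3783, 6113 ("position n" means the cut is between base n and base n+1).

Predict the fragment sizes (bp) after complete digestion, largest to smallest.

Combined cut positions (sorted): 3143, 3783, 6113.
Linear molecule, 3 cuts → 4 fragments:
  3143 − 0 = 3143 bp
  3783 − 3143 = 640 bp
  6113 − 3783 = 2330 bp
  7862 − 6113 = 1749 bp
Sorted largest to smallest: 3143, 2330, 1749, 640 bp.

3143, 2330, 1749, 640 bp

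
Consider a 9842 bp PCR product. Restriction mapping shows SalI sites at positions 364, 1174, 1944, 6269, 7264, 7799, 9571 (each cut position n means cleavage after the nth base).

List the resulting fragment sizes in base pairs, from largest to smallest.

4325, 1772, 995, 810, 770, 535, 364, 271 bp

Linear molecule, 7 cuts → 8 fragments:
  364 − 0 = 364 bp
  1174 − 364 = 810 bp
  1944 − 1174 = 770 bp
  6269 − 1944 = 4325 bp
  7264 − 6269 = 995 bp
  7799 − 7264 = 535 bp
  9571 − 7799 = 1772 bp
  9842 − 9571 = 271 bp
Sorted largest to smallest: 4325, 1772, 995, 810, 770, 535, 364, 271 bp.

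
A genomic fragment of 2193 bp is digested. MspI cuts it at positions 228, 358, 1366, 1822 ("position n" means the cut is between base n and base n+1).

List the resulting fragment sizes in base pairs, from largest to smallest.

Linear molecule, 4 cuts → 5 fragments:
  228 − 0 = 228 bp
  358 − 228 = 130 bp
  1366 − 358 = 1008 bp
  1822 − 1366 = 456 bp
  2193 − 1822 = 371 bp
Sorted largest to smallest: 1008, 456, 371, 228, 130 bp.

1008, 456, 371, 228, 130 bp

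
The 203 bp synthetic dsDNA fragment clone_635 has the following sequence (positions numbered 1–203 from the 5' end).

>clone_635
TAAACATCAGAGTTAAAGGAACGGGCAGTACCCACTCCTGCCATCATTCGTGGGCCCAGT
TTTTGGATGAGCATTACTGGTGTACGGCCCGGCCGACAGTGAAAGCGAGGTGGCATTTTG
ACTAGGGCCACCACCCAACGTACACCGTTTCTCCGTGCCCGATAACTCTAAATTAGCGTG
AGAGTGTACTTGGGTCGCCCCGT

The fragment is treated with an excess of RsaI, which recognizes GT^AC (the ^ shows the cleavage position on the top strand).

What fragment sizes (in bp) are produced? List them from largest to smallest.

58, 54, 46, 29, 16 bp

RsaI sites (GTAC) start at positions 28, 82, 140, 186.
RsaI cuts after base 2 of each site, so after positions 29, 83, 141, 187.
Linear molecule, 4 cuts → 5 fragments:
  1–29 → 29 bp
  30–83 → 54 bp
  84–141 → 58 bp
  142–187 → 46 bp
  188–203 → 16 bp
Sorted largest to smallest: 58, 54, 46, 29, 16 bp.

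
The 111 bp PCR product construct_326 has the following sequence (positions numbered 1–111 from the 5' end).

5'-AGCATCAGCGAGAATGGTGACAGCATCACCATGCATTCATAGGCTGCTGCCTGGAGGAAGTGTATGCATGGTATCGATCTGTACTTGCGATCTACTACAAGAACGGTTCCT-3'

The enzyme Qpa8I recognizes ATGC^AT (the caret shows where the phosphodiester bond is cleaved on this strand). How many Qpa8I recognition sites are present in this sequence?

2

ATGCAT occurs starting at positions 31, 64.
Qpa8I cuts at 2 sites.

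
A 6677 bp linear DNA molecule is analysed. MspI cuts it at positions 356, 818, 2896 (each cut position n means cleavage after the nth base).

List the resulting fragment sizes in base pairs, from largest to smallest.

3781, 2078, 462, 356 bp

Linear molecule, 3 cuts → 4 fragments:
  356 − 0 = 356 bp
  818 − 356 = 462 bp
  2896 − 818 = 2078 bp
  6677 − 2896 = 3781 bp
Sorted largest to smallest: 3781, 2078, 462, 356 bp.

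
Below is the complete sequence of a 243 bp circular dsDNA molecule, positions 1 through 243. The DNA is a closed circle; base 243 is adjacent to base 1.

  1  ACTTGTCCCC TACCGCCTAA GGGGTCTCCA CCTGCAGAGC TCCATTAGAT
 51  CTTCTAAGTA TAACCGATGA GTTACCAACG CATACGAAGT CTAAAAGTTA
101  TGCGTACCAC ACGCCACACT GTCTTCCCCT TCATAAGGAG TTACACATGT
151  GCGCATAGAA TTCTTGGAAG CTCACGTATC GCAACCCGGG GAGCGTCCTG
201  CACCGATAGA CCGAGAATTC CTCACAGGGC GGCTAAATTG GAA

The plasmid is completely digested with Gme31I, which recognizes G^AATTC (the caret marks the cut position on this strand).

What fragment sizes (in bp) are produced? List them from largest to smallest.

Gme31I sites (GAATTC) start at positions 158, 215.
Gme31I cuts after the first base of each site, so after positions 158, 215.
Circular molecule, 2 cuts → 2 fragments:
  159–215 → 57 bp
  216–243 then 1–158 → 28 + 158 = 186 bp
Sorted largest to smallest: 186, 57 bp.

186, 57 bp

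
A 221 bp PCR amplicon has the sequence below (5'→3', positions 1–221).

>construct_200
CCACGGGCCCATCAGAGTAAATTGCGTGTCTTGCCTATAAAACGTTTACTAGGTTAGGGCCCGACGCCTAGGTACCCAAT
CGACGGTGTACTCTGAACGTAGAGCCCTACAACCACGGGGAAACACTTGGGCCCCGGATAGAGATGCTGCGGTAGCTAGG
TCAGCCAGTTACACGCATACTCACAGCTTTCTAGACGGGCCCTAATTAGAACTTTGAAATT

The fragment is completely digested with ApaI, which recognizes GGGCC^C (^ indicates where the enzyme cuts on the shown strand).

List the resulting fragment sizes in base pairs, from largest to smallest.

ApaI sites (GGGCCC) start at positions 5, 57, 129, 197.
ApaI cuts after base 5 of each site (before the last base), so after positions 9, 61, 133, 201.
Linear molecule, 4 cuts → 5 fragments:
  1–9 → 9 bp
  10–61 → 52 bp
  62–133 → 72 bp
  134–201 → 68 bp
  202–221 → 20 bp
Sorted largest to smallest: 72, 68, 52, 20, 9 bp.

72, 68, 52, 20, 9 bp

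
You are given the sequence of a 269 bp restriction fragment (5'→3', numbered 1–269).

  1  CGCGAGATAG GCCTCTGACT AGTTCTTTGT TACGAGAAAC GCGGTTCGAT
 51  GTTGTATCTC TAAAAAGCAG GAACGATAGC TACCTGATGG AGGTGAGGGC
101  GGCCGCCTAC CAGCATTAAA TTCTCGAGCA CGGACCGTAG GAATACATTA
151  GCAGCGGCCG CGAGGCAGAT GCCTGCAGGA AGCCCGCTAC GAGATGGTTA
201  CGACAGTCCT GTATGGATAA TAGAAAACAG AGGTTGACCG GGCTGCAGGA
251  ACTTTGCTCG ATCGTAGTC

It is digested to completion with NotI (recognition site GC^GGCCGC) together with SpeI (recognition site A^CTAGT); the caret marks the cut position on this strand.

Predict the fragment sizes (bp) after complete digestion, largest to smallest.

NotI sites (GCGGCCGC) start at positions 99, 154.
NotI cuts after base 2 of each site, so after positions 100, 155.
The SpeI site (ACTAGT) starts at position 18.
SpeI cuts after the first base of each site, so after position 18.
Combined cut positions: 18, 100, 155.
Linear molecule, 3 cuts → 4 fragments:
  1–18 → 18 bp
  19–100 → 82 bp
  101–155 → 55 bp
  156–269 → 114 bp
Sorted largest to smallest: 114, 82, 55, 18 bp.

114, 82, 55, 18 bp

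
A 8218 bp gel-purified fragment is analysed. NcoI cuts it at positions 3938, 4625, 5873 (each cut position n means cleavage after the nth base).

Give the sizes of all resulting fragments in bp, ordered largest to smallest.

Linear molecule, 3 cuts → 4 fragments:
  3938 − 0 = 3938 bp
  4625 − 3938 = 687 bp
  5873 − 4625 = 1248 bp
  8218 − 5873 = 2345 bp
Sorted largest to smallest: 3938, 2345, 1248, 687 bp.

3938, 2345, 1248, 687 bp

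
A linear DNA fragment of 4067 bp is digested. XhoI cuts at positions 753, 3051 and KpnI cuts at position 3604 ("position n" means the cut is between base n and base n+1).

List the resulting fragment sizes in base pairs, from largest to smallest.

Combined cut positions (sorted): 753, 3051, 3604.
Linear molecule, 3 cuts → 4 fragments:
  753 − 0 = 753 bp
  3051 − 753 = 2298 bp
  3604 − 3051 = 553 bp
  4067 − 3604 = 463 bp
Sorted largest to smallest: 2298, 753, 553, 463 bp.

2298, 753, 553, 463 bp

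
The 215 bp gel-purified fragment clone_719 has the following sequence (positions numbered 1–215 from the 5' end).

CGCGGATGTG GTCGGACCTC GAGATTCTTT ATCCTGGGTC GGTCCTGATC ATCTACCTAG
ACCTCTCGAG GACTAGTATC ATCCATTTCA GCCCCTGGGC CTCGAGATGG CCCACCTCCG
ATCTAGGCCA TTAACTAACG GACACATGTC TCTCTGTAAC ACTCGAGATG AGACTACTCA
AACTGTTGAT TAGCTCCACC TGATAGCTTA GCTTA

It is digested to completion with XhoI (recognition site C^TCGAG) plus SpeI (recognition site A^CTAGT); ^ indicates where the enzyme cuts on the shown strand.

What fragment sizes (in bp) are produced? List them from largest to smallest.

XhoI sites (CTCGAG) start at positions 18, 65, 101, 162.
XhoI cuts after the first base of each site, so after positions 18, 65, 101, 162.
The SpeI site (ACTAGT) starts at position 72.
SpeI cuts after the first base of each site, so after position 72.
Combined cut positions: 18, 65, 72, 101, 162.
Linear molecule, 5 cuts → 6 fragments:
  1–18 → 18 bp
  19–65 → 47 bp
  66–72 → 7 bp
  73–101 → 29 bp
  102–162 → 61 bp
  163–215 → 53 bp
Sorted largest to smallest: 61, 53, 47, 29, 18, 7 bp.

61, 53, 47, 29, 18, 7 bp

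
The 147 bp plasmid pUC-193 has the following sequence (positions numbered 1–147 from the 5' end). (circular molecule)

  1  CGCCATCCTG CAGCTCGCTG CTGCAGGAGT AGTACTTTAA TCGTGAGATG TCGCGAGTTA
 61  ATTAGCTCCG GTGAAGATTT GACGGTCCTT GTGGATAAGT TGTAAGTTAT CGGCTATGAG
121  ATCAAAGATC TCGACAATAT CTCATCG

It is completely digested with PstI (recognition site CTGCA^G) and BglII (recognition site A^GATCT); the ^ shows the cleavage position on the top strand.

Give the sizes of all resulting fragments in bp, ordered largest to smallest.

101, 33, 13 bp

PstI sites (CTGCAG) start at positions 8, 21.
PstI cuts after base 5 of each site (before the last base), so after positions 12, 25.
The BglII site (AGATCT) starts at position 126.
BglII cuts after the first base of each site, so after position 126.
Combined cut positions: 12, 25, 126.
Circular molecule, 3 cuts → 3 fragments:
  13–25 → 13 bp
  26–126 → 101 bp
  127–147 then 1–12 → 21 + 12 = 33 bp
Sorted largest to smallest: 101, 33, 13 bp.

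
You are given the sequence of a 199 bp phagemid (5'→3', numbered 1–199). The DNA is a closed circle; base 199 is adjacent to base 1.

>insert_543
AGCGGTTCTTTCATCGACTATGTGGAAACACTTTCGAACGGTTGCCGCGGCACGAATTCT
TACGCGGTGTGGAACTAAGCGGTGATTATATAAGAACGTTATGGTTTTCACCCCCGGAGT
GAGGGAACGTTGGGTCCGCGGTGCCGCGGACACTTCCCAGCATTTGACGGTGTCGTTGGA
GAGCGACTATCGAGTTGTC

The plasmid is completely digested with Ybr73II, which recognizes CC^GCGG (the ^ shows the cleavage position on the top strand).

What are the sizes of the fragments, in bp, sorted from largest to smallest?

Ybr73II sites (CCGCGG) start at positions 45, 136, 144.
Ybr73II cuts after base 2 of each site, so after positions 46, 137, 145.
Circular molecule, 3 cuts → 3 fragments:
  47–137 → 91 bp
  138–145 → 8 bp
  146–199 then 1–46 → 54 + 46 = 100 bp
Sorted largest to smallest: 100, 91, 8 bp.

100, 91, 8 bp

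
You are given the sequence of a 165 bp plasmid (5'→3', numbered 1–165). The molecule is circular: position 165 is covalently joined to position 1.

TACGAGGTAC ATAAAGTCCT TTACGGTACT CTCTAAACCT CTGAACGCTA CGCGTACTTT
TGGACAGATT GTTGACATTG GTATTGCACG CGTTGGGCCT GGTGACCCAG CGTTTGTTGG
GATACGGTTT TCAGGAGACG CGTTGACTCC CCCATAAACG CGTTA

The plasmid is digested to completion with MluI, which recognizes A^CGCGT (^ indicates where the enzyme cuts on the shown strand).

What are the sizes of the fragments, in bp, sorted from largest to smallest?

MluI sites (ACGCGT) start at positions 50, 88, 138, 158.
MluI cuts after the first base of each site, so after positions 50, 88, 138, 158.
Circular molecule, 4 cuts → 4 fragments:
  51–88 → 38 bp
  89–138 → 50 bp
  139–158 → 20 bp
  159–165 then 1–50 → 7 + 50 = 57 bp
Sorted largest to smallest: 57, 50, 38, 20 bp.

57, 50, 38, 20 bp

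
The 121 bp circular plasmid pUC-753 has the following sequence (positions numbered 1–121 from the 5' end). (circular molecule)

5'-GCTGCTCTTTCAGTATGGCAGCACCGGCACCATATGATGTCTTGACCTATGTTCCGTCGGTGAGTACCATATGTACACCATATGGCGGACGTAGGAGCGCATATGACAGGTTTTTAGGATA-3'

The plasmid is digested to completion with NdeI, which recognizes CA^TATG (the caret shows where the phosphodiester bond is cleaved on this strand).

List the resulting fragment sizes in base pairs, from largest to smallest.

NdeI sites (CATATG) start at positions 31, 68, 79, 100.
NdeI cuts after base 2 of each site, so after positions 32, 69, 80, 101.
Circular molecule, 4 cuts → 4 fragments:
  33–69 → 37 bp
  70–80 → 11 bp
  81–101 → 21 bp
  102–121 then 1–32 → 20 + 32 = 52 bp
Sorted largest to smallest: 52, 37, 21, 11 bp.

52, 37, 21, 11 bp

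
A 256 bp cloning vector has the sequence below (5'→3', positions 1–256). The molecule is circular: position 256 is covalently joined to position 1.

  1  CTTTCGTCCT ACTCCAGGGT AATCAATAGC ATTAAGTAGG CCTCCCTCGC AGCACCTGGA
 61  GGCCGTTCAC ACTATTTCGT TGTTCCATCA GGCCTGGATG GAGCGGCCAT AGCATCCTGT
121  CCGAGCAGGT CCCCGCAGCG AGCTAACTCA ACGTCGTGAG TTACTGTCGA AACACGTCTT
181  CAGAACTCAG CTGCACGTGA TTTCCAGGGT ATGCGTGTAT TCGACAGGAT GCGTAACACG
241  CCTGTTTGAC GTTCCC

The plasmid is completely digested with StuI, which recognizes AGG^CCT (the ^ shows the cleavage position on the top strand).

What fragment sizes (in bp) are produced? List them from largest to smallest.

204, 52 bp

StuI sites (AGGCCT) start at positions 38, 90.
StuI cuts after base 3 of each site, so after positions 40, 92.
Circular molecule, 2 cuts → 2 fragments:
  41–92 → 52 bp
  93–256 then 1–40 → 164 + 40 = 204 bp
Sorted largest to smallest: 204, 52 bp.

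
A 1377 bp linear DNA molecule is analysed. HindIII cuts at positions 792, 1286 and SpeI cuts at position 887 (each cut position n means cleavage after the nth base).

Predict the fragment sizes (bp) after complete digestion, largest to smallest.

792, 399, 95, 91 bp

Combined cut positions (sorted): 792, 887, 1286.
Linear molecule, 3 cuts → 4 fragments:
  792 − 0 = 792 bp
  887 − 792 = 95 bp
  1286 − 887 = 399 bp
  1377 − 1286 = 91 bp
Sorted largest to smallest: 792, 399, 95, 91 bp.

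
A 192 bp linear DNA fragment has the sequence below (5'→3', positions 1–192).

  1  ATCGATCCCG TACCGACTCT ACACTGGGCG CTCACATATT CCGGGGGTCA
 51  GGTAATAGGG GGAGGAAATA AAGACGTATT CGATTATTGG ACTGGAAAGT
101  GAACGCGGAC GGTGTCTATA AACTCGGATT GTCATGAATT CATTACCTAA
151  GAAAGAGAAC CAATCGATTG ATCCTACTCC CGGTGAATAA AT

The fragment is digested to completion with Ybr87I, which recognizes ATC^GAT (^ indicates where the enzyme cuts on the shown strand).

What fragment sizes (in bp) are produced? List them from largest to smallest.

162, 27, 3 bp

Ybr87I sites (ATCGAT) start at positions 1, 163.
Ybr87I cuts after base 3 of each site, so after positions 3, 165.
Linear molecule, 2 cuts → 3 fragments:
  1–3 → 3 bp
  4–165 → 162 bp
  166–192 → 27 bp
Sorted largest to smallest: 162, 27, 3 bp.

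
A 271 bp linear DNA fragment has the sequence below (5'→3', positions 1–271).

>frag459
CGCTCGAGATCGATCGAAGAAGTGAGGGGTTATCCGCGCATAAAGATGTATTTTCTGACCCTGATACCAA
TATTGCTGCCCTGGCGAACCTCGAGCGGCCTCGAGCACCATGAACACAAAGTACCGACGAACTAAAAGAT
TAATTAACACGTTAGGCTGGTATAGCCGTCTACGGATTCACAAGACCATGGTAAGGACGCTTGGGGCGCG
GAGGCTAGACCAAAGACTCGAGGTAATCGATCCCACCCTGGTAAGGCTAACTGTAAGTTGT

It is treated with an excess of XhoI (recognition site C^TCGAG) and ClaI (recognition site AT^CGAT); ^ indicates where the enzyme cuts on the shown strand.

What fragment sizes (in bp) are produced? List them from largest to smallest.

XhoI sites (CTCGAG) start at positions 3, 90, 100, 227.
XhoI cuts after the first base of each site, so after positions 3, 90, 100, 227.
ClaI sites (ATCGAT) start at positions 9, 236.
ClaI cuts after base 2 of each site, so after positions 10, 237.
Combined cut positions: 3, 10, 90, 100, 227, 237.
Linear molecule, 6 cuts → 7 fragments:
  1–3 → 3 bp
  4–10 → 7 bp
  11–90 → 80 bp
  91–100 → 10 bp
  101–227 → 127 bp
  228–237 → 10 bp
  238–271 → 34 bp
Sorted largest to smallest: 127, 80, 34, 10, 10, 7, 3 bp.

127, 80, 34, 10, 10, 7, 3 bp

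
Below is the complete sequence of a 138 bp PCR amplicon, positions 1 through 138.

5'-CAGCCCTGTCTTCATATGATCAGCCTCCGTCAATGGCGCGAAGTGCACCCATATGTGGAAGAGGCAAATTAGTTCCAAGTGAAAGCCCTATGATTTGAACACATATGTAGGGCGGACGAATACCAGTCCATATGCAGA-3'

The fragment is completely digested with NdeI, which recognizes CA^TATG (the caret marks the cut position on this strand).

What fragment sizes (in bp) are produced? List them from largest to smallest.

52, 37, 27, 14, 8 bp

NdeI sites (CATATG) start at positions 13, 50, 102, 129.
NdeI cuts after base 2 of each site, so after positions 14, 51, 103, 130.
Linear molecule, 4 cuts → 5 fragments:
  1–14 → 14 bp
  15–51 → 37 bp
  52–103 → 52 bp
  104–130 → 27 bp
  131–138 → 8 bp
Sorted largest to smallest: 52, 37, 27, 14, 8 bp.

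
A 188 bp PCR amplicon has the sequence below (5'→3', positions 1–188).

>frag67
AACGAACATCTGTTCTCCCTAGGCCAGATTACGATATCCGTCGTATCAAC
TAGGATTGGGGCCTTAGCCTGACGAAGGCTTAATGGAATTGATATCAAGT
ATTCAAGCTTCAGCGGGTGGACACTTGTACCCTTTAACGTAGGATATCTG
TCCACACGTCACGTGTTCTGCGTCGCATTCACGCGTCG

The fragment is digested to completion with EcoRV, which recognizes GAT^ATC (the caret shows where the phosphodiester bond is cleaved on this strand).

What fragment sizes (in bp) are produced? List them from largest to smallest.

58, 52, 43, 35 bp

EcoRV sites (GATATC) start at positions 33, 91, 143.
EcoRV cuts after base 3 of each site, so after positions 35, 93, 145.
Linear molecule, 3 cuts → 4 fragments:
  1–35 → 35 bp
  36–93 → 58 bp
  94–145 → 52 bp
  146–188 → 43 bp
Sorted largest to smallest: 58, 52, 43, 35 bp.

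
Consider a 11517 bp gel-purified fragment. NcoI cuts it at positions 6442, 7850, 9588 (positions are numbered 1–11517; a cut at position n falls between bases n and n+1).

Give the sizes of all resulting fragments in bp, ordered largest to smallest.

Linear molecule, 3 cuts → 4 fragments:
  6442 − 0 = 6442 bp
  7850 − 6442 = 1408 bp
  9588 − 7850 = 1738 bp
  11517 − 9588 = 1929 bp
Sorted largest to smallest: 6442, 1929, 1738, 1408 bp.

6442, 1929, 1738, 1408 bp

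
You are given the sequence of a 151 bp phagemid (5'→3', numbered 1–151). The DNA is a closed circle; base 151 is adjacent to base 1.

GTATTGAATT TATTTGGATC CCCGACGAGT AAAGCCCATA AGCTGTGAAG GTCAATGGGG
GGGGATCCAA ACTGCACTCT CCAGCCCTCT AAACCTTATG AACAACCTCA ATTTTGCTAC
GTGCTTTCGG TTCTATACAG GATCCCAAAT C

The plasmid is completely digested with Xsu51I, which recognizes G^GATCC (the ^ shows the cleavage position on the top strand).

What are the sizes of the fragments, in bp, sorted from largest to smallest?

77, 47, 27 bp

Xsu51I sites (GGATCC) start at positions 16, 63, 140.
Xsu51I cuts after the first base of each site, so after positions 16, 63, 140.
Circular molecule, 3 cuts → 3 fragments:
  17–63 → 47 bp
  64–140 → 77 bp
  141–151 then 1–16 → 11 + 16 = 27 bp
Sorted largest to smallest: 77, 47, 27 bp.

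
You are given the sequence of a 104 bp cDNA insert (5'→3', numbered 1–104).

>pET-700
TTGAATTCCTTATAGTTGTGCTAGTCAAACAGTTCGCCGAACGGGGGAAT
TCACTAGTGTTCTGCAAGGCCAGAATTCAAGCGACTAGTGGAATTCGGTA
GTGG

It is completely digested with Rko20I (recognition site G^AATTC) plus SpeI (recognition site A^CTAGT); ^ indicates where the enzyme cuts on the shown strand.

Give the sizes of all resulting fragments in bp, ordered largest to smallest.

Rko20I sites (GAATTC) start at positions 3, 47, 73, 91.
Rko20I cuts after the first base of each site, so after positions 3, 47, 73, 91.
SpeI sites (ACTAGT) start at positions 53, 84.
SpeI cuts after the first base of each site, so after positions 53, 84.
Combined cut positions: 3, 47, 53, 73, 84, 91.
Linear molecule, 6 cuts → 7 fragments:
  1–3 → 3 bp
  4–47 → 44 bp
  48–53 → 6 bp
  54–73 → 20 bp
  74–84 → 11 bp
  85–91 → 7 bp
  92–104 → 13 bp
Sorted largest to smallest: 44, 20, 13, 11, 7, 6, 3 bp.

44, 20, 13, 11, 7, 6, 3 bp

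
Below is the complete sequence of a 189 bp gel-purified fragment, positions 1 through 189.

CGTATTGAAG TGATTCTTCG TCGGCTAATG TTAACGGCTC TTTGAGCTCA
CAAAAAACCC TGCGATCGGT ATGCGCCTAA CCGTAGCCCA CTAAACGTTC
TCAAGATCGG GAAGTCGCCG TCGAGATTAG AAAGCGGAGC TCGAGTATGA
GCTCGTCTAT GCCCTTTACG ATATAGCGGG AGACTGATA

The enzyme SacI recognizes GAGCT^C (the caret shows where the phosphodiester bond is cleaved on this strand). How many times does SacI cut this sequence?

3

GAGCTC occurs starting at positions 44, 137, 149.
SacI cuts at 3 sites.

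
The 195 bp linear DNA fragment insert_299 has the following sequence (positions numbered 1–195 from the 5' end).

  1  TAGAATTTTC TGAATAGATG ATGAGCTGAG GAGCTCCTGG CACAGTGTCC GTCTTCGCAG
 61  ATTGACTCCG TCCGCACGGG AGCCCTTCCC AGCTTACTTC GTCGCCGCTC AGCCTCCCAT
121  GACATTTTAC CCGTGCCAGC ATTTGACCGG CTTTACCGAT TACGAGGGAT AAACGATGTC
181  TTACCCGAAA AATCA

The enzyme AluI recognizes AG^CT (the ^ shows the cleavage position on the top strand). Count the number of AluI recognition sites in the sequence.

3

AGCT occurs starting at positions 24, 32, 91.
AluI cuts at 3 sites.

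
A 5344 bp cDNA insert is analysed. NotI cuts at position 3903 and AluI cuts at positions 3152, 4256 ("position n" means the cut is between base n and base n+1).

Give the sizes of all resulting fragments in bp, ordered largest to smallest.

3152, 1088, 751, 353 bp

Combined cut positions (sorted): 3152, 3903, 4256.
Linear molecule, 3 cuts → 4 fragments:
  3152 − 0 = 3152 bp
  3903 − 3152 = 751 bp
  4256 − 3903 = 353 bp
  5344 − 4256 = 1088 bp
Sorted largest to smallest: 3152, 1088, 751, 353 bp.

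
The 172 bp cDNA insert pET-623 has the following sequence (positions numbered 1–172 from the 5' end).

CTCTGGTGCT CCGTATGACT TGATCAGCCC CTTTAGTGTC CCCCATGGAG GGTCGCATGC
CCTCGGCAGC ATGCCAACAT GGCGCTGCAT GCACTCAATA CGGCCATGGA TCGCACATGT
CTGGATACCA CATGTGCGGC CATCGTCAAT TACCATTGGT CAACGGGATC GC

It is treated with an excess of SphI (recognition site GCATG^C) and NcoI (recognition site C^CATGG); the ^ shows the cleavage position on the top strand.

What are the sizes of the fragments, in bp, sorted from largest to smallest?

SphI sites (GCATGC) start at positions 55, 69, 87.
SphI cuts after base 5 of each site (before the last base), so after positions 59, 73, 91.
NcoI sites (CCATGG) start at positions 43, 104.
NcoI cuts after the first base of each site, so after positions 43, 104.
Combined cut positions: 43, 59, 73, 91, 104.
Linear molecule, 5 cuts → 6 fragments:
  1–43 → 43 bp
  44–59 → 16 bp
  60–73 → 14 bp
  74–91 → 18 bp
  92–104 → 13 bp
  105–172 → 68 bp
Sorted largest to smallest: 68, 43, 18, 16, 14, 13 bp.

68, 43, 18, 16, 14, 13 bp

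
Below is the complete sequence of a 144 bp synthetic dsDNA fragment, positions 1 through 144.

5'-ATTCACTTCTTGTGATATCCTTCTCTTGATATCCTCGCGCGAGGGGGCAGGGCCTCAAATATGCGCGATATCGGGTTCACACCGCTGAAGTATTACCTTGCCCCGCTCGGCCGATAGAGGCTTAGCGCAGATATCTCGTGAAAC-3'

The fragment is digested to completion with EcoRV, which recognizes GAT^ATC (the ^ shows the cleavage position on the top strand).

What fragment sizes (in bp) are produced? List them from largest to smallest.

EcoRV sites (GATATC) start at positions 14, 28, 67, 130.
EcoRV cuts after base 3 of each site, so after positions 16, 30, 69, 132.
Linear molecule, 4 cuts → 5 fragments:
  1–16 → 16 bp
  17–30 → 14 bp
  31–69 → 39 bp
  70–132 → 63 bp
  133–144 → 12 bp
Sorted largest to smallest: 63, 39, 16, 14, 12 bp.

63, 39, 16, 14, 12 bp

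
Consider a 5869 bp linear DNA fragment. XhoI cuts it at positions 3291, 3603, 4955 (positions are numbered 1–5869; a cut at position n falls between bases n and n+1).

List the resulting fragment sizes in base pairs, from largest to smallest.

Linear molecule, 3 cuts → 4 fragments:
  3291 − 0 = 3291 bp
  3603 − 3291 = 312 bp
  4955 − 3603 = 1352 bp
  5869 − 4955 = 914 bp
Sorted largest to smallest: 3291, 1352, 914, 312 bp.

3291, 1352, 914, 312 bp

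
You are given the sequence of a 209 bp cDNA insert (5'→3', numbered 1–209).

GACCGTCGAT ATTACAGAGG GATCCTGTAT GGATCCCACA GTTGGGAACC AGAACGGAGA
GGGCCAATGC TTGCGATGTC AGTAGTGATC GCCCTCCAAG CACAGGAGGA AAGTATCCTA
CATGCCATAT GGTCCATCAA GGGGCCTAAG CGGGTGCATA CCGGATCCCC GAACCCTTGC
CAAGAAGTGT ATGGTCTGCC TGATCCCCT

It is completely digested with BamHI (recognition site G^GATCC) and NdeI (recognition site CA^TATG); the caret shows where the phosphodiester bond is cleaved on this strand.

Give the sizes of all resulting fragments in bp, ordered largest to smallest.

96, 46, 36, 20, 11 bp

BamHI sites (GGATCC) start at positions 20, 31, 163.
BamHI cuts after the first base of each site, so after positions 20, 31, 163.
The NdeI site (CATATG) starts at position 126.
NdeI cuts after base 2 of each site, so after position 127.
Combined cut positions: 20, 31, 127, 163.
Linear molecule, 4 cuts → 5 fragments:
  1–20 → 20 bp
  21–31 → 11 bp
  32–127 → 96 bp
  128–163 → 36 bp
  164–209 → 46 bp
Sorted largest to smallest: 96, 46, 36, 20, 11 bp.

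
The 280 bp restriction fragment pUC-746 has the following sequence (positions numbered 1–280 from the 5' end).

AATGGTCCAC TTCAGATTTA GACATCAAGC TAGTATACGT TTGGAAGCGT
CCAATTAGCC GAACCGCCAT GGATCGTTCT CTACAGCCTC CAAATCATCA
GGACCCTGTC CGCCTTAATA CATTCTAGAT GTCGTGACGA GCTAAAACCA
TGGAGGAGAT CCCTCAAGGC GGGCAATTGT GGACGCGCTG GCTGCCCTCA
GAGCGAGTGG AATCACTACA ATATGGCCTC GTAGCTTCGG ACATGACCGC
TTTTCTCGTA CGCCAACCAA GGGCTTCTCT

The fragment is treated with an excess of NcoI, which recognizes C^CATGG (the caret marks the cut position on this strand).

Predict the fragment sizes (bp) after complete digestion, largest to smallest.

132, 81, 67 bp

NcoI sites (CCATGG) start at positions 67, 148.
NcoI cuts after the first base of each site, so after positions 67, 148.
Linear molecule, 2 cuts → 3 fragments:
  1–67 → 67 bp
  68–148 → 81 bp
  149–280 → 132 bp
Sorted largest to smallest: 132, 81, 67 bp.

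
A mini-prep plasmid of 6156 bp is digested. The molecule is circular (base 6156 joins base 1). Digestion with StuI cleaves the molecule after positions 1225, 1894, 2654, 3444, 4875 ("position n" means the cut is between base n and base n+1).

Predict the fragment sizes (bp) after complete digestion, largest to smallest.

Circular molecule, 5 cuts → 5 fragments:
  1894 − 1225 = 669 bp
  2654 − 1894 = 760 bp
  3444 − 2654 = 790 bp
  4875 − 3444 = 1431 bp
  wrap: 6156 − 4875 + 1225 = 2506 bp
Sorted largest to smallest: 2506, 1431, 790, 760, 669 bp.

2506, 1431, 790, 760, 669 bp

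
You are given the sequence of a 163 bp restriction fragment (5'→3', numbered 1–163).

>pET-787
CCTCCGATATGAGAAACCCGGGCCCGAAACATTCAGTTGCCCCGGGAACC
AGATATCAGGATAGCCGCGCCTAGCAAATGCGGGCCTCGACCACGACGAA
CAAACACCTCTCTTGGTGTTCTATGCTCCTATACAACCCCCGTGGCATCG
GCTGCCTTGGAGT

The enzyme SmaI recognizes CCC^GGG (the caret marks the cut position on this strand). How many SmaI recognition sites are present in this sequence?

2

CCCGGG occurs starting at positions 17, 41.
SmaI cuts at 2 sites.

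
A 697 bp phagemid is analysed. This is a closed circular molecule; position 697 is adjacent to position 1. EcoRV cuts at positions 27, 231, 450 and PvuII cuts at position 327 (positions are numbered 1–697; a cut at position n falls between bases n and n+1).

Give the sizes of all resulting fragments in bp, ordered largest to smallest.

Combined cut positions (sorted): 27, 231, 327, 450.
Circular molecule, 4 cuts → 4 fragments:
  231 − 27 = 204 bp
  327 − 231 = 96 bp
  450 − 327 = 123 bp
  wrap: 697 − 450 + 27 = 274 bp
Sorted largest to smallest: 274, 204, 123, 96 bp.

274, 204, 123, 96 bp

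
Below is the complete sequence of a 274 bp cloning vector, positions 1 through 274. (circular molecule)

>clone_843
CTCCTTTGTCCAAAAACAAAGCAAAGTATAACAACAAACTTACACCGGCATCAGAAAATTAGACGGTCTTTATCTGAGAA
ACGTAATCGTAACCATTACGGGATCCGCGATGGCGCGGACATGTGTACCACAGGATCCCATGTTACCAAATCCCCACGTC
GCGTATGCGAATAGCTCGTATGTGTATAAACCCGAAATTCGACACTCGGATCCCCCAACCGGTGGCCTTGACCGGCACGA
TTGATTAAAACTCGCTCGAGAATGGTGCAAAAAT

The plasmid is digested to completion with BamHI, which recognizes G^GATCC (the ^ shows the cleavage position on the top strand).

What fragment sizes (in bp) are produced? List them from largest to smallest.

BamHI sites (GGATCC) start at positions 101, 133, 208.
BamHI cuts after the first base of each site, so after positions 101, 133, 208.
Circular molecule, 3 cuts → 3 fragments:
  102–133 → 32 bp
  134–208 → 75 bp
  209–274 then 1–101 → 66 + 101 = 167 bp
Sorted largest to smallest: 167, 75, 32 bp.

167, 75, 32 bp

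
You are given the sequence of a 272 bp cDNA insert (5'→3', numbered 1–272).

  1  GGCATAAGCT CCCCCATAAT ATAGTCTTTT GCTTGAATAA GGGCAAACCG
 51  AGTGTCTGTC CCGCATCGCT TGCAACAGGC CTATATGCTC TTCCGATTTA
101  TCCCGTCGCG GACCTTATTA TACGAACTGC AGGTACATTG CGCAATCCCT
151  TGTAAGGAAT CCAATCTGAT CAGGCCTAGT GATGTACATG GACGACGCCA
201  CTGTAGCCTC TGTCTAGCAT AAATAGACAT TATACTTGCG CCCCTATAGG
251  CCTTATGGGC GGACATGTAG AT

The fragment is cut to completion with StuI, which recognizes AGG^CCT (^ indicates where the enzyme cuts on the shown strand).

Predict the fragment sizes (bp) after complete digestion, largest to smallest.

95, 79, 76, 22 bp

StuI sites (AGGCCT) start at positions 77, 172, 248.
StuI cuts after base 3 of each site, so after positions 79, 174, 250.
Linear molecule, 3 cuts → 4 fragments:
  1–79 → 79 bp
  80–174 → 95 bp
  175–250 → 76 bp
  251–272 → 22 bp
Sorted largest to smallest: 95, 79, 76, 22 bp.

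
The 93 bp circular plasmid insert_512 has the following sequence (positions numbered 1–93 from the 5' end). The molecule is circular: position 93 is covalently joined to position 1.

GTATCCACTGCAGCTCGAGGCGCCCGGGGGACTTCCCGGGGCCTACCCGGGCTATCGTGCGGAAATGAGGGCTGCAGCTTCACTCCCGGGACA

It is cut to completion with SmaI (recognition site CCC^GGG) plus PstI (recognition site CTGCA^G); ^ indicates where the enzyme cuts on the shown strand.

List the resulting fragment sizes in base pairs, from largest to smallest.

28, 18, 13, 12, 11, 11 bp

SmaI sites (CCCGGG) start at positions 23, 35, 46, 85.
SmaI cuts after base 3 of each site, so after positions 25, 37, 48, 87.
PstI sites (CTGCAG) start at positions 8, 72.
PstI cuts after base 5 of each site (before the last base), so after positions 12, 76.
Combined cut positions: 12, 25, 37, 48, 76, 87.
Circular molecule, 6 cuts → 6 fragments:
  13–25 → 13 bp
  26–37 → 12 bp
  38–48 → 11 bp
  49–76 → 28 bp
  77–87 → 11 bp
  88–93 then 1–12 → 6 + 12 = 18 bp
Sorted largest to smallest: 28, 18, 13, 12, 11, 11 bp.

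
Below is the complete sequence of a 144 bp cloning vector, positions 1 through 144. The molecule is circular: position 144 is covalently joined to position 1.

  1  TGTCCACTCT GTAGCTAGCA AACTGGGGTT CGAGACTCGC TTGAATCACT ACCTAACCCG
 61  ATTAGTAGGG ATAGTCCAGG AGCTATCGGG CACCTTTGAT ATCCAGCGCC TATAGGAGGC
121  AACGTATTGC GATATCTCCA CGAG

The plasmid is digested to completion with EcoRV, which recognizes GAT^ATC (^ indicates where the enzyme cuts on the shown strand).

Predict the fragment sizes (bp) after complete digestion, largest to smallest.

EcoRV sites (GATATC) start at positions 98, 131.
EcoRV cuts after base 3 of each site, so after positions 100, 133.
Circular molecule, 2 cuts → 2 fragments:
  101–133 → 33 bp
  134–144 then 1–100 → 11 + 100 = 111 bp
Sorted largest to smallest: 111, 33 bp.

111, 33 bp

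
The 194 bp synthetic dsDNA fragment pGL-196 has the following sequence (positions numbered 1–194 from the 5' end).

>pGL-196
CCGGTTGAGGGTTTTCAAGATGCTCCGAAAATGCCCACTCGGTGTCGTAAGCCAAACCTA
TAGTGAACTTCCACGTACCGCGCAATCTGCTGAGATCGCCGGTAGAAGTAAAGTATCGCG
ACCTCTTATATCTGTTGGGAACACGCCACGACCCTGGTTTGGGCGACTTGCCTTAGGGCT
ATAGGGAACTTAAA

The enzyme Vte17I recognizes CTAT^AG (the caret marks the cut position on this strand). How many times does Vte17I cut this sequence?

2

CTATAG occurs starting at positions 58, 179.
Vte17I cuts at 2 sites.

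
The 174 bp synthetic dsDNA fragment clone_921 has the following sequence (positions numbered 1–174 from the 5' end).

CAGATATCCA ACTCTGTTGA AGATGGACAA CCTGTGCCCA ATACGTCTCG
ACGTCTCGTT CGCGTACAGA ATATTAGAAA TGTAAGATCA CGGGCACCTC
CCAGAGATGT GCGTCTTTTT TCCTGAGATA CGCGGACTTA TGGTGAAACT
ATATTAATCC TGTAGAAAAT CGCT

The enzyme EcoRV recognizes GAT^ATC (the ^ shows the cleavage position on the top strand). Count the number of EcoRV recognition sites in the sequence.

GATATC occurs starting at position 3.
EcoRV cuts at 1 site.

1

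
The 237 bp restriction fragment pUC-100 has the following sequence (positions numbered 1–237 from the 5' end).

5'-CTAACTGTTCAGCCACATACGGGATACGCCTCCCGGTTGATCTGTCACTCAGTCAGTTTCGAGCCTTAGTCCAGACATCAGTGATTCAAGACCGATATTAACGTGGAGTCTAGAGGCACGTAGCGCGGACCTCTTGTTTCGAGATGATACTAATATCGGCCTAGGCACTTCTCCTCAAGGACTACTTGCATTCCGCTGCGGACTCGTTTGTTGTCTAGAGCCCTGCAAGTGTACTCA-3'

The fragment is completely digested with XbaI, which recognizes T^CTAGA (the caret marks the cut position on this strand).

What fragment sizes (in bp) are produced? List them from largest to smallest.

109, 105, 23 bp

XbaI sites (TCTAGA) start at positions 109, 214.
XbaI cuts after the first base of each site, so after positions 109, 214.
Linear molecule, 2 cuts → 3 fragments:
  1–109 → 109 bp
  110–214 → 105 bp
  215–237 → 23 bp
Sorted largest to smallest: 109, 105, 23 bp.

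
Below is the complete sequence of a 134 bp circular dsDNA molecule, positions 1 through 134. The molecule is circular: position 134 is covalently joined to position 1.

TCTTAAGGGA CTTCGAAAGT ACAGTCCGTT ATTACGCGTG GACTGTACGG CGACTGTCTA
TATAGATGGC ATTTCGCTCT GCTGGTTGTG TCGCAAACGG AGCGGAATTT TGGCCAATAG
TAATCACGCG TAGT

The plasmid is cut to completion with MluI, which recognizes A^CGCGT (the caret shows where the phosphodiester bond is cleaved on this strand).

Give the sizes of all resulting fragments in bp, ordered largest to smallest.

92, 42 bp

MluI sites (ACGCGT) start at positions 34, 126.
MluI cuts after the first base of each site, so after positions 34, 126.
Circular molecule, 2 cuts → 2 fragments:
  35–126 → 92 bp
  127–134 then 1–34 → 8 + 34 = 42 bp
Sorted largest to smallest: 92, 42 bp.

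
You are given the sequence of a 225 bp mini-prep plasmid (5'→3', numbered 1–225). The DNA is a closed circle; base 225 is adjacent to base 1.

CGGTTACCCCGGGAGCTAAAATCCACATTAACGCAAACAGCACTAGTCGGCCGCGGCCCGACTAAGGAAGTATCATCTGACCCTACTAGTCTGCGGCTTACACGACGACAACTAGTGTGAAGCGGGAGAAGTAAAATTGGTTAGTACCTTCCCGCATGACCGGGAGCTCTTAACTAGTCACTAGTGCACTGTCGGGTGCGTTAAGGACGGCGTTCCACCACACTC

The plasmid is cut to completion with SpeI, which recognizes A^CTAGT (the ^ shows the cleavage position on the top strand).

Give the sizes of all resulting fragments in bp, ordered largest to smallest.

SpeI sites (ACTAGT) start at positions 42, 85, 111, 173, 180.
SpeI cuts after the first base of each site, so after positions 42, 85, 111, 173, 180.
Circular molecule, 5 cuts → 5 fragments:
  43–85 → 43 bp
  86–111 → 26 bp
  112–173 → 62 bp
  174–180 → 7 bp
  181–225 then 1–42 → 45 + 42 = 87 bp
Sorted largest to smallest: 87, 62, 43, 26, 7 bp.

87, 62, 43, 26, 7 bp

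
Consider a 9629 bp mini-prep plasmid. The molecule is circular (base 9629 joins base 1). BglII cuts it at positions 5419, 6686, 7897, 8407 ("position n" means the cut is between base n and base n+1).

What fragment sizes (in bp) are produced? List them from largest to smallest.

6641, 1267, 1211, 510 bp

Circular molecule, 4 cuts → 4 fragments:
  6686 − 5419 = 1267 bp
  7897 − 6686 = 1211 bp
  8407 − 7897 = 510 bp
  wrap: 9629 − 8407 + 5419 = 6641 bp
Sorted largest to smallest: 6641, 1267, 1211, 510 bp.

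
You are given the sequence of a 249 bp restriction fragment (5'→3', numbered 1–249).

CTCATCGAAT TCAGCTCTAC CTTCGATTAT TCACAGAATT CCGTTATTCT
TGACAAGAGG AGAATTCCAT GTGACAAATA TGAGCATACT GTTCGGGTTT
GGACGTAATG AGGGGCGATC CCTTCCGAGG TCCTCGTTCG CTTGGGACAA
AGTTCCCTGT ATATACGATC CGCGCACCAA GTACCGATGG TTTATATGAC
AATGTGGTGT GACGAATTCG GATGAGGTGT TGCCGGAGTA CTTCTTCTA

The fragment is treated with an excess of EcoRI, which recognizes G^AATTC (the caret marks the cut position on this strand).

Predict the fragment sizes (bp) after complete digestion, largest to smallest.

152, 35, 29, 26, 7 bp

EcoRI sites (GAATTC) start at positions 7, 36, 62, 214.
EcoRI cuts after the first base of each site, so after positions 7, 36, 62, 214.
Linear molecule, 4 cuts → 5 fragments:
  1–7 → 7 bp
  8–36 → 29 bp
  37–62 → 26 bp
  63–214 → 152 bp
  215–249 → 35 bp
Sorted largest to smallest: 152, 35, 29, 26, 7 bp.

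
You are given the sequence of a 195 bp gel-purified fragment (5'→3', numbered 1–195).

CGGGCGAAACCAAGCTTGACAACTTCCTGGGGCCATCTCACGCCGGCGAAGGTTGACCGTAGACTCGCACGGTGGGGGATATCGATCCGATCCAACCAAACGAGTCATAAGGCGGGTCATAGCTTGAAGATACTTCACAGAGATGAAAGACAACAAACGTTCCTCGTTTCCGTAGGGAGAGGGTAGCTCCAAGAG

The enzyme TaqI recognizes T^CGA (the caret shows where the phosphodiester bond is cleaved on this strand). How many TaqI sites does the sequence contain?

1

TCGA occurs starting at position 82.
TaqI cuts at 1 site.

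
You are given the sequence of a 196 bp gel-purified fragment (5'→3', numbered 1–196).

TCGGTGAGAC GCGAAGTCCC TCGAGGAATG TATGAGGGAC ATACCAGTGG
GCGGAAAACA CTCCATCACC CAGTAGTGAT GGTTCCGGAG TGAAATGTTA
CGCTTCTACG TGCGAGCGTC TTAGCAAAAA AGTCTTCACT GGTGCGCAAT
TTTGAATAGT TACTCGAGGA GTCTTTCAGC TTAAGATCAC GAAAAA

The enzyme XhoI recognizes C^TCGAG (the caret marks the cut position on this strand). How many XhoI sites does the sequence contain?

2

CTCGAG occurs starting at positions 20, 163.
XhoI cuts at 2 sites.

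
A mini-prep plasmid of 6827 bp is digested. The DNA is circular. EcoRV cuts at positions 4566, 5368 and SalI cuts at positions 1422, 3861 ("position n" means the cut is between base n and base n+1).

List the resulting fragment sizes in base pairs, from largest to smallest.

Combined cut positions (sorted): 1422, 3861, 4566, 5368.
Circular molecule, 4 cuts → 4 fragments:
  3861 − 1422 = 2439 bp
  4566 − 3861 = 705 bp
  5368 − 4566 = 802 bp
  wrap: 6827 − 5368 + 1422 = 2881 bp
Sorted largest to smallest: 2881, 2439, 802, 705 bp.

2881, 2439, 802, 705 bp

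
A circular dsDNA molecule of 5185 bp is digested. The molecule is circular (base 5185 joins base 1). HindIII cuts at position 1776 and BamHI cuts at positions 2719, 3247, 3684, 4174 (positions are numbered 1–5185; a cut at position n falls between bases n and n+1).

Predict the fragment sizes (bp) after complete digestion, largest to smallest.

2787, 943, 528, 490, 437 bp

Combined cut positions (sorted): 1776, 2719, 3247, 3684, 4174.
Circular molecule, 5 cuts → 5 fragments:
  2719 − 1776 = 943 bp
  3247 − 2719 = 528 bp
  3684 − 3247 = 437 bp
  4174 − 3684 = 490 bp
  wrap: 5185 − 4174 + 1776 = 2787 bp
Sorted largest to smallest: 2787, 943, 528, 490, 437 bp.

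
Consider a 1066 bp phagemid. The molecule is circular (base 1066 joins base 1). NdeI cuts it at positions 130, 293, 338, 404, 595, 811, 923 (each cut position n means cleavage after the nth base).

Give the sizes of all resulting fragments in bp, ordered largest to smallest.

Circular molecule, 7 cuts → 7 fragments:
  293 − 130 = 163 bp
  338 − 293 = 45 bp
  404 − 338 = 66 bp
  595 − 404 = 191 bp
  811 − 595 = 216 bp
  923 − 811 = 112 bp
  wrap: 1066 − 923 + 130 = 273 bp
Sorted largest to smallest: 273, 216, 191, 163, 112, 66, 45 bp.

273, 216, 191, 163, 112, 66, 45 bp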